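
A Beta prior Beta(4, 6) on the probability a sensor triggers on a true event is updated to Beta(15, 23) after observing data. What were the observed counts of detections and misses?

Beta is conjugate to the binomial likelihood: posterior = Beta(α+s, β+f).
So s = 15 − 4 = 11 and f = 23 − 6 = 17.

11 detections and 17 misses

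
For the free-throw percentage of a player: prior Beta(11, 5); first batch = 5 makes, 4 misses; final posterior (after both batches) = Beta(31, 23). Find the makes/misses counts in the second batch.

15 makes and 14 misses

Because Beta–binomial updating is additive in the counts, the combined data contributed (α_post−α_prior, β_post−β_prior) successes and failures.
Total across both batches: 31−11=20 makes, 23−5=18 misses.
Subtract the first batch: 20−5=15 makes and 18−4=14 misses.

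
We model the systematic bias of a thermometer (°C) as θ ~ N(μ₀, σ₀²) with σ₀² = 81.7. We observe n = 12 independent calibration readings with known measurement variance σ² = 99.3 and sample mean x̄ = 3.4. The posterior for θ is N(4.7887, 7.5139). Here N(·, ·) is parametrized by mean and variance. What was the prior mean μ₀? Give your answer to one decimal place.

With known observation variance, the Normal–Normal posterior has precision τ_n = τ₀ + n/σ² and mean μ_n = (τ₀μ₀ + (n/σ²)x̄)/τ_n.
Here τ₀ = 1/81.7 = 0.012240 and τ_data = 12/99.3 = 0.120846, so τ_n = 0.133086.
Rearranging for μ₀: μ₀ = (μ_n·τ_n − τ_data·x̄)/τ₀ = (4.7887·0.133086 − 0.120846·3.4) / 0.012240 = 0.226433/0.012240 ≈ 18.5.

μ₀ = 18.5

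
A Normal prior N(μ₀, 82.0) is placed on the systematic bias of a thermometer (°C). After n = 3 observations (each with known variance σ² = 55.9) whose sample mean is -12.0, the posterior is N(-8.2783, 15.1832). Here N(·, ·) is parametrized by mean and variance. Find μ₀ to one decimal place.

μ₀ = 8.1

With known observation variance, the Normal–Normal posterior has precision τ_n = τ₀ + n/σ² and mean μ_n = (τ₀μ₀ + (n/σ²)x̄)/τ_n.
Here τ₀ = 1/82.0 = 0.012195 and τ_data = 3/55.9 = 0.053667, so τ_n = 0.065862.
Rearranging for μ₀: μ₀ = (μ_n·τ_n − τ_data·x̄)/τ₀ = (-8.2783·0.065862 − 0.053667·-12.0) / 0.012195 = 0.098779/0.012195 ≈ 8.1.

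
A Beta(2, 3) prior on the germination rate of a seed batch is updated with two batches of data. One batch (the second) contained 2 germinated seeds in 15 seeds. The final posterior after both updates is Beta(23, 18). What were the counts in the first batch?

Sequential conjugate updates are equivalent to a single update on the pooled data, so total successes = posterior α − prior α and total failures = posterior β − prior β.
Total across both batches: 23−2=21 germinated seeds, 18−3=15 non-germinating seeds.
Subtract the second batch: 21−2=19 germinated seeds and 15−13=2 non-germinating seeds.

19 germinated seeds and 2 non-germinating seeds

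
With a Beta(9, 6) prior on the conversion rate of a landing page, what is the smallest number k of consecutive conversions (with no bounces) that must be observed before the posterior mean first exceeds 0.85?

After k conversions and 0 bounces the posterior is Beta(9+k, 6), with mean (9+k)/(9+6+k).
Set (9+k)/(15+k) > 0.85 and solve: k > (0.85·15 − 9)/(1 − 0.85) = 25.000.
The smallest integer exceeding 25.000 is 26, and checking k=26: (35)/(41) = 0.8537 > 0.85.

k = 26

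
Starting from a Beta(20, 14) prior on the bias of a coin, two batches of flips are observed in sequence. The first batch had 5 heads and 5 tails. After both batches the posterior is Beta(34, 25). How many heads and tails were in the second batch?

9 heads and 6 tails

Sequential conjugate updates are equivalent to a single update on the pooled data, so total successes = posterior α − prior α and total failures = posterior β − prior β.
Total across both batches: 34−20=14 heads, 25−14=11 tails.
Subtract the first batch: 14−5=9 heads and 11−5=6 tails.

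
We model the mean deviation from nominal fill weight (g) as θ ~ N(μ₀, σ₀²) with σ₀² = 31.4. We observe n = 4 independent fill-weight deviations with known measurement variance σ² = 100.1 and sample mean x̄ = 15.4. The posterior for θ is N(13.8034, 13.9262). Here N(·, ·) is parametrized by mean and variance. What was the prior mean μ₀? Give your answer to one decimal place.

μ₀ = 11.8

The posterior mean is a precision-weighted average: μ_n = (τ₀μ₀ + τ_data·x̄)/(τ₀+τ_data), with τ₀=1/σ₀² and τ_data=n/σ².
Here τ₀ = 1/31.4 = 0.031847 and τ_data = 4/100.1 = 0.039960, so τ_n = 0.071807.
Rearranging for μ₀: μ₀ = (μ_n·τ_n − τ_data·x̄)/τ₀ = (13.8034·0.071807 − 0.039960·15.4) / 0.031847 = 0.375797/0.031847 ≈ 11.8.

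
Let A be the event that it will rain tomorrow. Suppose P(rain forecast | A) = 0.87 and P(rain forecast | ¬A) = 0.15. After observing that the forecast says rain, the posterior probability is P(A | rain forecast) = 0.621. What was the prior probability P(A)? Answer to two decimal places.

Bayes' rule in odds form gives O(A|E) = O(A)·[P(E|A)/P(E|¬A)], hence O(A) = O(A|E)/LR.
Posterior odds = 0.621/(1−0.621) = 1.6385. LR = 0.87/0.15 = 5.8000.
Prior odds = 1.6385/5.8000 = 0.2825, so P(A) = 0.2825/(1+0.2825) ≈ 0.22.

P(A) = 0.22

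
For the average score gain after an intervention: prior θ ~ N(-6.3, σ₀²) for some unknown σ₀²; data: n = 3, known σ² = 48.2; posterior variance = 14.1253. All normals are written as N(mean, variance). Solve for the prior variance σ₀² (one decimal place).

σ₀² = 116.9

Posterior precision equals prior precision plus data precision: 1/σ_n² = 1/σ₀² + n/σ².
So 1/σ₀² = 1/14.1253 − 3/48.2 = 0.070795 − 0.062241 = 0.008554.
Hence σ₀² = 1/0.008554 ≈ 116.9.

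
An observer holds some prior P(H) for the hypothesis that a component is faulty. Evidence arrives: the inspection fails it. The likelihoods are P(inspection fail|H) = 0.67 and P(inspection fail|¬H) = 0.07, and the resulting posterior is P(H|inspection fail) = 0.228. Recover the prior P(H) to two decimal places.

P(H) = 0.03

In odds form, posterior odds = prior odds × likelihood ratio, so prior odds = posterior odds ÷ LR.
Posterior odds = 0.228/(1−0.228) = 0.2953. LR = 0.67/0.07 = 9.5714.
Prior odds = 0.2953/9.5714 = 0.0309, so P(H) = 0.0309/(1+0.0309) ≈ 0.03.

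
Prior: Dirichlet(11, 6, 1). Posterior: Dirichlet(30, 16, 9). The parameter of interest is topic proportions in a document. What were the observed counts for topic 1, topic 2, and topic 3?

For a Dirichlet(α) prior with multinomial counts c, the posterior is Dirichlet(α + c) componentwise.
Counts are posterior − prior componentwise: 30−11=19, 16−6=10, 9−1=8.

counts (19, 10, 8)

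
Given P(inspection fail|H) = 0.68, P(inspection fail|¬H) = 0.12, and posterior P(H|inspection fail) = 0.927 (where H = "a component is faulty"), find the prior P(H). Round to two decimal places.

Bayes' rule in odds form gives O(H|E) = O(H)·[P(E|H)/P(E|¬H)], hence O(H) = O(H|E)/LR.
Posterior odds = 0.927/(1−0.927) = 12.6986. LR = 0.68/0.12 = 5.6667.
Prior odds = 12.6986/5.6667 = 2.2409, so P(H) = 2.2409/(1+2.2409) ≈ 0.69.

P(H) = 0.69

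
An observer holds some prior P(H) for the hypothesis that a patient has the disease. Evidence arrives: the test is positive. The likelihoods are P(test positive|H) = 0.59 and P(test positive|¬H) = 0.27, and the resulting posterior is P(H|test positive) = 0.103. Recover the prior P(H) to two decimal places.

P(H) = 0.05

Bayes' rule in odds form gives O(H|E) = O(H)·[P(E|H)/P(E|¬H)], hence O(H) = O(H|E)/LR.
Posterior odds = 0.103/(1−0.103) = 0.1148. LR = 0.59/0.27 = 2.1852.
Prior odds = 0.1148/2.1852 = 0.0525, so P(H) = 0.0525/(1+0.0525) ≈ 0.05.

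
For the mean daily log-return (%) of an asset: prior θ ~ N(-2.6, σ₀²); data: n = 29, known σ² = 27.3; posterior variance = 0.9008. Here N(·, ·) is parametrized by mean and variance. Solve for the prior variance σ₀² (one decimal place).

σ₀² = 20.9

Posterior precision equals prior precision plus data precision: 1/σ_n² = 1/σ₀² + n/σ².
So 1/σ₀² = 1/0.9008 − 29/27.3 = 1.110124 − 1.062271 = 0.047853.
Hence σ₀² = 1/0.047853 ≈ 20.9.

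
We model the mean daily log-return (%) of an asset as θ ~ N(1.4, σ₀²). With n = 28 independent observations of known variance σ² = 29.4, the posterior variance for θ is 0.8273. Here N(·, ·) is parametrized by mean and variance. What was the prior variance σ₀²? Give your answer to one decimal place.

σ₀² = 3.9

For the Normal–Normal model with known σ², precisions add: τ_n = τ₀ + n/σ².
So 1/σ₀² = 1/0.8273 − 28/29.4 = 1.208751 − 0.952381 = 0.256370.
Hence σ₀² = 1/0.256370 ≈ 3.9.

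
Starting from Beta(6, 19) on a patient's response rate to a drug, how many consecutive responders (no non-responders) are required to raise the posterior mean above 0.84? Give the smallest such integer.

After k responders and 0 non-responders the posterior is Beta(6+k, 19), with mean (6+k)/(6+19+k).
Set (6+k)/(25+k) > 0.84 and solve: k > (0.84·25 − 6)/(1 − 0.84) = 93.750.
The smallest integer exceeding 93.750 is 94, and checking k=94: (100)/(119) = 0.8403 > 0.84.

k = 94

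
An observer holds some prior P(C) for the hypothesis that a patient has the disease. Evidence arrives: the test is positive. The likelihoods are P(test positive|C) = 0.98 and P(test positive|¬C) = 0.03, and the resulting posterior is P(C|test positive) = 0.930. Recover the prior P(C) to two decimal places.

P(C) = 0.29

Bayes' rule in odds form gives O(C|E) = O(C)·[P(E|C)/P(E|¬C)], hence O(C) = O(C|E)/LR.
Posterior odds = 0.930/(1−0.930) = 13.2857. LR = 0.98/0.03 = 32.6667.
Prior odds = 13.2857/32.6667 = 0.4067, so P(C) = 0.4067/(1+0.4067) ≈ 0.29.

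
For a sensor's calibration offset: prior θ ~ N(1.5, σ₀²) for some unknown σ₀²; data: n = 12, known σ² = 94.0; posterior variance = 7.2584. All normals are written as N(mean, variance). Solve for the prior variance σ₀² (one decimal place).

Posterior precision equals prior precision plus data precision: 1/σ_n² = 1/σ₀² + n/σ².
So 1/σ₀² = 1/7.2584 − 12/94.0 = 0.137771 − 0.127660 = 0.010111.
Hence σ₀² = 1/0.010111 ≈ 98.9.

σ₀² = 98.9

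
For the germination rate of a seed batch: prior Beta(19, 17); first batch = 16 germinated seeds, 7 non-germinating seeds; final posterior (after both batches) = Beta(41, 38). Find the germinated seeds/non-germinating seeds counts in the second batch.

Because Beta–binomial updating is additive in the counts, the combined data contributed (α_post−α_prior, β_post−β_prior) successes and failures.
Total across both batches: 41−19=22 germinated seeds, 38−17=21 non-germinating seeds.
Subtract the first batch: 22−16=6 germinated seeds and 21−7=14 non-germinating seeds.

6 germinated seeds and 14 non-germinating seeds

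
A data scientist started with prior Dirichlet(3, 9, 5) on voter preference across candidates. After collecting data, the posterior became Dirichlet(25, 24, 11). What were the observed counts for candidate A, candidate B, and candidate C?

counts (22, 15, 6)

For a Dirichlet(α) prior with multinomial counts c, the posterior is Dirichlet(α + c) componentwise.
Counts are posterior − prior componentwise: 25−3=22, 24−9=15, 11−5=6.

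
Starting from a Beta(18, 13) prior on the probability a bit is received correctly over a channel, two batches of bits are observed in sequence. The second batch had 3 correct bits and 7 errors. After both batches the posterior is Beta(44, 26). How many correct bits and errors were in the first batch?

Sequential conjugate updates are equivalent to a single update on the pooled data, so total successes = posterior α − prior α and total failures = posterior β − prior β.
Total across both batches: 44−18=26 correct bits, 26−13=13 errors.
Subtract the second batch: 26−3=23 correct bits and 13−7=6 errors.

23 correct bits and 6 errors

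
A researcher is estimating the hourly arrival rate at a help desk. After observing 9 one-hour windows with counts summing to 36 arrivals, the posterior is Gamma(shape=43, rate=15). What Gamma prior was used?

Gamma(shape=7, rate=6)

Gamma–Poisson conjugacy: posterior shape = α + Σxᵢ, posterior rate = β + n.
So α = 43 − 36 = 7 and β = 15 − 9 = 6.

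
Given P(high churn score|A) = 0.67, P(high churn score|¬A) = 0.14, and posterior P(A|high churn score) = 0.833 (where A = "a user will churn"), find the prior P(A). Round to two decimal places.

P(A) = 0.51

Bayes' rule in odds form gives O(A|E) = O(A)·[P(E|A)/P(E|¬A)], hence O(A) = O(A|E)/LR.
Posterior odds = 0.833/(1−0.833) = 4.9880. LR = 0.67/0.14 = 4.7857.
Prior odds = 4.9880/4.7857 = 1.0423, so P(A) = 1.0423/(1+1.0423) ≈ 0.51.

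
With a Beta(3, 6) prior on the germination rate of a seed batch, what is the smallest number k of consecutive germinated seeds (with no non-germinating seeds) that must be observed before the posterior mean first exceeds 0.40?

k = 2

After k germinated seeds and 0 non-germinating seeds the posterior is Beta(3+k, 6), with mean (3+k)/(3+6+k).
Set (3+k)/(9+k) > 0.40 and solve: k > (0.40·9 − 3)/(1 − 0.40) = 1.000.
The smallest integer exceeding 1.000 is 2, and checking k=2: (5)/(11) = 0.4545 > 0.40.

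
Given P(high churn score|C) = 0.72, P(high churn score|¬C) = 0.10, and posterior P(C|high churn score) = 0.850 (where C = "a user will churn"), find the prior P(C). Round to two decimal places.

In odds form, posterior odds = prior odds × likelihood ratio, so prior odds = posterior odds ÷ LR.
Posterior odds = 0.850/(1−0.850) = 5.6667. LR = 0.72/0.10 = 7.2000.
Prior odds = 5.6667/7.2000 = 0.7870, so P(C) = 0.7870/(1+0.7870) ≈ 0.44.

P(C) = 0.44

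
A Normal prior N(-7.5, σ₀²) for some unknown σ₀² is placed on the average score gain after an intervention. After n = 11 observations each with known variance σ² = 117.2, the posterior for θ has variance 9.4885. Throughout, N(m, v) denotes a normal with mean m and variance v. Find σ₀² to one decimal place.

σ₀² = 86.7

Posterior precision equals prior precision plus data precision: 1/σ_n² = 1/σ₀² + n/σ².
So 1/σ₀² = 1/9.4885 − 11/117.2 = 0.105391 − 0.093857 = 0.011534.
Hence σ₀² = 1/0.011534 ≈ 86.7.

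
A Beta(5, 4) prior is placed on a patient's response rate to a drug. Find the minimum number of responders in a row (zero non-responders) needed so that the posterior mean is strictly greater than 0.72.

After k responders and 0 non-responders the posterior is Beta(5+k, 4), with mean (5+k)/(5+4+k).
Set (5+k)/(9+k) > 0.72 and solve: k > (0.72·9 − 5)/(1 − 0.72) = 5.286.
The smallest integer exceeding 5.286 is 6.

k = 6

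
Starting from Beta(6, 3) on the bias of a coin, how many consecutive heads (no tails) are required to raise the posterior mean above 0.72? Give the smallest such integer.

After k heads and 0 tails the posterior is Beta(6+k, 3), with mean (6+k)/(6+3+k).
Set (6+k)/(9+k) > 0.72 and solve: k > (0.72·9 − 6)/(1 − 0.72) = 1.714.
The smallest integer exceeding 1.714 is 2, and checking k=2: (8)/(11) = 0.7273 > 0.72.

k = 2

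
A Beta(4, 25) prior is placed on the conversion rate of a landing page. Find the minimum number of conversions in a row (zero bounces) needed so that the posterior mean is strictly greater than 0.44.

k = 16

After k conversions and 0 bounces the posterior is Beta(4+k, 25), with mean (4+k)/(4+25+k).
Set (4+k)/(29+k) > 0.44 and solve: k > (0.44·29 − 4)/(1 − 0.44) = 15.643.
The smallest integer exceeding 15.643 is 16, and checking k=16: (20)/(45) = 0.4444 > 0.44.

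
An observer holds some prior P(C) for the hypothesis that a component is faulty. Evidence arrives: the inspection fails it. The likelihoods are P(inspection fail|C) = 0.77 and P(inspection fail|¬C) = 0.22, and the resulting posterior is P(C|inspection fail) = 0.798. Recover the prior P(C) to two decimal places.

P(C) = 0.53

In odds form, posterior odds = prior odds × likelihood ratio, so prior odds = posterior odds ÷ LR.
Posterior odds = 0.798/(1−0.798) = 3.9505. LR = 0.77/0.22 = 3.5000.
Prior odds = 3.9505/3.5000 = 1.1287, so P(C) = 1.1287/(1+1.1287) ≈ 0.53.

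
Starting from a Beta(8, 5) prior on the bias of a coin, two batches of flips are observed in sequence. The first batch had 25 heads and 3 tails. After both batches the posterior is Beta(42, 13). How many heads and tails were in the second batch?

9 heads and 5 tails

Because Beta–binomial updating is additive in the counts, the combined data contributed (α_post−α_prior, β_post−β_prior) successes and failures.
Total across both batches: 42−8=34 heads, 13−5=8 tails.
Subtract the first batch: 34−25=9 heads and 8−3=5 tails.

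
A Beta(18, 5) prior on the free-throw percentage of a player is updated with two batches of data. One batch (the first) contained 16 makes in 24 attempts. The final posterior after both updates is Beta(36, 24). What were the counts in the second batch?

2 makes and 11 misses

Because Beta–binomial updating is additive in the counts, the combined data contributed (α_post−α_prior, β_post−β_prior) successes and failures.
Total across both batches: 36−18=18 makes, 24−5=19 misses.
Subtract the first batch: 18−16=2 makes and 19−8=11 misses.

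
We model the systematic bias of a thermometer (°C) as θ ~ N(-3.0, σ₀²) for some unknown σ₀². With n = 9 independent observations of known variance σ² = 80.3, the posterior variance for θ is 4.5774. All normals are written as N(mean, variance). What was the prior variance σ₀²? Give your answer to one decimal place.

σ₀² = 9.4

For the Normal–Normal model with known σ², precisions add: τ_n = τ₀ + n/σ².
So 1/σ₀² = 1/4.5774 − 9/80.3 = 0.218465 − 0.112080 = 0.106385.
Hence σ₀² = 1/0.106385 ≈ 9.4.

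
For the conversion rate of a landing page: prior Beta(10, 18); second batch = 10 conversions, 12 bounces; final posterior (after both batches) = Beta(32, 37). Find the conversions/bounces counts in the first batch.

Because Beta–binomial updating is additive in the counts, the combined data contributed (α_post−α_prior, β_post−β_prior) successes and failures.
Total across both batches: 32−10=22 conversions, 37−18=19 bounces.
Subtract the second batch: 22−10=12 conversions and 19−12=7 bounces.

12 conversions and 7 bounces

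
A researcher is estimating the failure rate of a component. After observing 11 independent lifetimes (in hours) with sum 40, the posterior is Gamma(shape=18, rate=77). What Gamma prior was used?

Gamma–exponential conjugacy: posterior shape = α + n, posterior rate = β + Σtᵢ.
So α = 18 − 11 = 7 and β = 77 − 40 = 37.

Gamma(shape=7, rate=37)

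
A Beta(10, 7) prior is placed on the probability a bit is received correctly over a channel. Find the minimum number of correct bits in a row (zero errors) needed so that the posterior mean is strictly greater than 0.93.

k = 84

After k correct bits and 0 errors the posterior is Beta(10+k, 7), with mean (10+k)/(10+7+k).
Set (10+k)/(17+k) > 0.93 and solve: k > (0.93·17 − 10)/(1 − 0.93) = 83.000.
The smallest integer exceeding 83.000 is 84, and checking k=84: (94)/(101) = 0.9307 > 0.93.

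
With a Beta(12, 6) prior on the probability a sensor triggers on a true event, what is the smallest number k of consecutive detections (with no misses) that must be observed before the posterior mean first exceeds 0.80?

k = 13

After k detections and 0 misses the posterior is Beta(12+k, 6), with mean (12+k)/(12+6+k).
Set (12+k)/(18+k) > 0.80 and solve: k > (0.80·18 − 12)/(1 − 0.80) = 12.000.
The smallest integer exceeding 12.000 is 13, and checking k=13: (25)/(31) = 0.8065 > 0.80.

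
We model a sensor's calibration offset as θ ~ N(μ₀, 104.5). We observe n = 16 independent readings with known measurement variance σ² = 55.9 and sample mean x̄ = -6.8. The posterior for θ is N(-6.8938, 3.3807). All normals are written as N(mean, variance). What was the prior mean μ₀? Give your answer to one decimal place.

μ₀ = -9.7

The posterior mean is a precision-weighted average: μ_n = (τ₀μ₀ + τ_data·x̄)/(τ₀+τ_data), with τ₀=1/σ₀² and τ_data=n/σ².
Here τ₀ = 1/104.5 = 0.009569 and τ_data = 16/55.9 = 0.286225, so τ_n = 0.295794.
Rearranging for μ₀: μ₀ = (μ_n·τ_n − τ_data·x̄)/τ₀ = (-6.8938·0.295794 − 0.286225·-6.8) / 0.009569 = -0.092815/0.009569 ≈ -9.7.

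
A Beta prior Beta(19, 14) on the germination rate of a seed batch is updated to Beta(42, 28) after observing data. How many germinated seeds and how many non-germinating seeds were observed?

23 germinated seeds and 14 non-germinating seeds

Under Beta–binomial conjugacy the posterior parameters are (α+s, β+f).
So s = 42 − 19 = 23 and f = 28 − 14 = 14.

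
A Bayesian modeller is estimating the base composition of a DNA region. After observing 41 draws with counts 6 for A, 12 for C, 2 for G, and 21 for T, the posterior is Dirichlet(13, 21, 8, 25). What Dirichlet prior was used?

For a Dirichlet(α) prior with multinomial counts c, the posterior is Dirichlet(α + c) componentwise.
Subtract each count from the matching posterior parameter: 13−6=7, 21−12=9, 8−2=6, 25−21=4.

Dirichlet(7, 9, 6, 4)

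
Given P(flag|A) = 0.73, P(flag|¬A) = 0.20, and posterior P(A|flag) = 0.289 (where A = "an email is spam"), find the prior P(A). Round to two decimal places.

Bayes' rule in odds form gives O(A|E) = O(A)·[P(E|A)/P(E|¬A)], hence O(A) = O(A|E)/LR.
Posterior odds = 0.289/(1−0.289) = 0.4065. LR = 0.73/0.20 = 3.6500.
Prior odds = 0.4065/3.6500 = 0.1114, so P(A) = 0.1114/(1+0.1114) ≈ 0.10.

P(A) = 0.10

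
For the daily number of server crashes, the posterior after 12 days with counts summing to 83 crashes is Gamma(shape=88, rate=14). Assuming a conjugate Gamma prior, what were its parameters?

Gamma(shape=5, rate=2)

Gamma–Poisson conjugacy: posterior shape = α + Σxᵢ, posterior rate = β + n.
So α = 88 − 83 = 5 and β = 14 − 12 = 2.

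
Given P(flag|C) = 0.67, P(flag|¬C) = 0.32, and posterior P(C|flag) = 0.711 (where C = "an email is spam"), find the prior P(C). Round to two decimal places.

In odds form, posterior odds = prior odds × likelihood ratio, so prior odds = posterior odds ÷ LR.
Posterior odds = 0.711/(1−0.711) = 2.4602. LR = 0.67/0.32 = 2.0938.
Prior odds = 2.4602/2.0938 = 1.1750, so P(C) = 1.1750/(1+1.1750) ≈ 0.54.

P(C) = 0.54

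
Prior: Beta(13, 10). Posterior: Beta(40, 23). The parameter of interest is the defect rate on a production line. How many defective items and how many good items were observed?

27 defective items and 13 good items

Beta is conjugate to the binomial likelihood: posterior = Beta(a+s, b+f).
So s = 40 − 13 = 27 and f = 23 − 10 = 13.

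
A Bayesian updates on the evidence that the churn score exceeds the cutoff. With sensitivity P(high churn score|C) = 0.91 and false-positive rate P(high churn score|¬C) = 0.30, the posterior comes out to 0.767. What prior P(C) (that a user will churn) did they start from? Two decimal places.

P(C) = 0.52

In odds form, posterior odds = prior odds × likelihood ratio, so prior odds = posterior odds ÷ LR.
Posterior odds = 0.767/(1−0.767) = 3.2918. LR = 0.91/0.30 = 3.0333.
Prior odds = 3.2918/3.0333 = 1.0852, so P(C) = 1.0852/(1+1.0852) ≈ 0.52.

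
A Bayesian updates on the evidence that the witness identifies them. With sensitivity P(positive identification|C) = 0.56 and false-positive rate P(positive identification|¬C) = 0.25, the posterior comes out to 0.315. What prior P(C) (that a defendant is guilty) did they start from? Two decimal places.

P(C) = 0.17

Bayes' rule in odds form gives O(C|E) = O(C)·[P(E|C)/P(E|¬C)], hence O(C) = O(C|E)/LR.
Posterior odds = 0.315/(1−0.315) = 0.4599. LR = 0.56/0.25 = 2.2400.
Prior odds = 0.4599/2.2400 = 0.2053, so P(C) = 0.2053/(1+0.2053) ≈ 0.17.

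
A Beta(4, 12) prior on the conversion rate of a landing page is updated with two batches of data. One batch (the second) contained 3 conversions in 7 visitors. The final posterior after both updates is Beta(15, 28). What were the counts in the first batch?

Sequential conjugate updates are equivalent to a single update on the pooled data, so total successes = posterior α − prior α and total failures = posterior β − prior β.
Total across both batches: 15−4=11 conversions, 28−12=16 bounces.
Subtract the second batch: 11−3=8 conversions and 16−4=12 bounces.

8 conversions and 12 bounces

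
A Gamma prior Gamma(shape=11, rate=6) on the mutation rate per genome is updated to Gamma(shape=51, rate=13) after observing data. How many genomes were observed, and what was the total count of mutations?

n = 7 genomes with total 40 mutations

Gamma–Poisson conjugacy: posterior shape = α + Σxᵢ, posterior rate = β + n.
Matching: Σxᵢ = 51 − 11 = 40 and n = 13 − 6 = 7.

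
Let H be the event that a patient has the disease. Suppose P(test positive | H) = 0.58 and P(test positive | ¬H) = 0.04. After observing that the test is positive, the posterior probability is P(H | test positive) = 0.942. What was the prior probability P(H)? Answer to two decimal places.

Bayes' rule in odds form gives O(H|E) = O(H)·[P(E|H)/P(E|¬H)], hence O(H) = O(H|E)/LR.
Posterior odds = 0.942/(1−0.942) = 16.2414. LR = 0.58/0.04 = 14.5000.
Prior odds = 16.2414/14.5000 = 1.1201, so P(H) = 1.1201/(1+1.1201) ≈ 0.53.

P(H) = 0.53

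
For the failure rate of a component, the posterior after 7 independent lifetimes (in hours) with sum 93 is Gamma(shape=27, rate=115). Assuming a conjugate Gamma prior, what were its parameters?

Gamma–exponential conjugacy: posterior shape = α + n, posterior rate = β + Σtᵢ.
So α = 27 − 7 = 20 and β = 115 − 93 = 22.

Gamma(shape=20, rate=22)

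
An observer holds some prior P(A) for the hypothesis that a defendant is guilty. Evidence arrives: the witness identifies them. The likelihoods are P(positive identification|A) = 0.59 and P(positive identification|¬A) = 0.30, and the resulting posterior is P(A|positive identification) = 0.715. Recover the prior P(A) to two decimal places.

Bayes' rule in odds form gives O(A|E) = O(A)·[P(E|A)/P(E|¬A)], hence O(A) = O(A|E)/LR.
Posterior odds = 0.715/(1−0.715) = 2.5088. LR = 0.59/0.30 = 1.9667.
Prior odds = 2.5088/1.9667 = 1.2756, so P(A) = 1.2756/(1+1.2756) ≈ 0.56.

P(A) = 0.56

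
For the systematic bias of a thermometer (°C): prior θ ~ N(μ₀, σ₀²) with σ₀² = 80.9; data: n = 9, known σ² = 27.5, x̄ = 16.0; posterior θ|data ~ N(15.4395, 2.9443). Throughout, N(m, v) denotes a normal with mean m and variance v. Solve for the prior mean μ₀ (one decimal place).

With known observation variance, the Normal–Normal posterior has precision τ_n = τ₀ + n/σ² and mean μ_n = (τ₀μ₀ + (n/σ²)x̄)/τ_n.
Here τ₀ = 1/80.9 = 0.012361 and τ_data = 9/27.5 = 0.327273, so τ_n = 0.339634.
Rearranging for μ₀: μ₀ = (μ_n·τ_n − τ_data·x̄)/τ₀ = (15.4395·0.339634 − 0.327273·16.0) / 0.012361 = 0.007411/0.012361 ≈ 0.6.

μ₀ = 0.6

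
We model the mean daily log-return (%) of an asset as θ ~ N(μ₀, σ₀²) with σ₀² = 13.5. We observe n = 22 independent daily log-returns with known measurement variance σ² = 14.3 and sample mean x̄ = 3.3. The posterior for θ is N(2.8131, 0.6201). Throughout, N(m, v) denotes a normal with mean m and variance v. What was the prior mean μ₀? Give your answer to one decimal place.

With known observation variance, the Normal–Normal posterior has precision τ_n = τ₀ + n/σ² and mean μ_n = (τ₀μ₀ + (n/σ²)x̄)/τ_n.
Here τ₀ = 1/13.5 = 0.074074 and τ_data = 22/14.3 = 1.538462, so τ_n = 1.612536.
Rearranging for μ₀: μ₀ = (μ_n·τ_n − τ_data·x̄)/τ₀ = (2.8131·1.612536 − 1.538462·3.3) / 0.074074 = -0.540700/0.074074 ≈ -7.3.

μ₀ = -7.3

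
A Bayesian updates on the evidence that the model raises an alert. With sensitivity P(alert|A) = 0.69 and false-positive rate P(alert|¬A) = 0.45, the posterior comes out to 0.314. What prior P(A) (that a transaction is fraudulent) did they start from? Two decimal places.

In odds form, posterior odds = prior odds × likelihood ratio, so prior odds = posterior odds ÷ LR.
Posterior odds = 0.314/(1−0.314) = 0.4577. LR = 0.69/0.45 = 1.5333.
Prior odds = 0.4577/1.5333 = 0.2985, so P(A) = 0.2985/(1+0.2985) ≈ 0.23.

P(A) = 0.23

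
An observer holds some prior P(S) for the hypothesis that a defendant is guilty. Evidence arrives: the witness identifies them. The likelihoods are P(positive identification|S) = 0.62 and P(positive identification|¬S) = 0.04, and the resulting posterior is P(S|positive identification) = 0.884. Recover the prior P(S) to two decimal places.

Bayes' rule in odds form gives O(S|E) = O(S)·[P(E|S)/P(E|¬S)], hence O(S) = O(S|E)/LR.
Posterior odds = 0.884/(1−0.884) = 7.6207. LR = 0.62/0.04 = 15.5000.
Prior odds = 7.6207/15.5000 = 0.4917, so P(S) = 0.4917/(1+0.4917) ≈ 0.33.

P(S) = 0.33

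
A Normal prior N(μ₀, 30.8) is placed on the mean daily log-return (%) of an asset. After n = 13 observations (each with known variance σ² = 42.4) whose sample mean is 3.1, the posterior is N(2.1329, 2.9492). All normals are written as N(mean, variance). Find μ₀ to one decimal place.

The posterior mean is a precision-weighted average: μ_n = (τ₀μ₀ + τ_data·x̄)/(τ₀+τ_data), with τ₀=1/σ₀² and τ_data=n/σ².
Here τ₀ = 1/30.8 = 0.032468 and τ_data = 13/42.4 = 0.306604, so τ_n = 0.339072.
Rearranging for μ₀: μ₀ = (μ_n·τ_n − τ_data·x̄)/τ₀ = (2.1329·0.339072 − 0.306604·3.1) / 0.032468 = -0.227266/0.032468 ≈ -7.0.

μ₀ = -7.0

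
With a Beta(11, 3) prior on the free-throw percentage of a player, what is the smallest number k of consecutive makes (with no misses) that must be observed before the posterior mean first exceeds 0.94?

After k makes and 0 misses the posterior is Beta(11+k, 3), with mean (11+k)/(11+3+k).
Set (11+k)/(14+k) > 0.94 and solve: k > (0.94·14 − 11)/(1 − 0.94) = 36.000.
The smallest integer exceeding 36.000 is 37, and checking k=37: (48)/(51) = 0.9412 > 0.94.

k = 37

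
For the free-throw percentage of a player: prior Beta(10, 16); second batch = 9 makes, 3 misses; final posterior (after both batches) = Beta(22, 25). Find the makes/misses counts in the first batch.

Because Beta–binomial updating is additive in the counts, the combined data contributed (α_post−α_prior, β_post−β_prior) successes and failures.
Total across both batches: 22−10=12 makes, 25−16=9 misses.
Subtract the second batch: 12−9=3 makes and 9−3=6 misses.

3 makes and 6 misses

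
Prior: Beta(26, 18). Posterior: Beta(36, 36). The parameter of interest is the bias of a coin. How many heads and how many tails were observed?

Beta is conjugate to the binomial likelihood: posterior = Beta(a+s, b+f).
So s = 36 − 26 = 10 and f = 36 − 18 = 18.

10 heads and 18 tails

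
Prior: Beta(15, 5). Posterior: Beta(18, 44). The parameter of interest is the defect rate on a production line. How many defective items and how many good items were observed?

A Beta(α, β) prior with s successes and f failures in binomial data gives a Beta(α+s, β+f) posterior.
So s = 18 − 15 = 3 and f = 44 − 5 = 39.

3 defective items and 39 good items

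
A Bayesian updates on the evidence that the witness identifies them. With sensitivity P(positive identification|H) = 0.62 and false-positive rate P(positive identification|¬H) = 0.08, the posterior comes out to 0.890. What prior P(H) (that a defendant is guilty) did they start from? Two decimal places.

P(H) = 0.51

In odds form, posterior odds = prior odds × likelihood ratio, so prior odds = posterior odds ÷ LR.
Posterior odds = 0.890/(1−0.890) = 8.0909. LR = 0.62/0.08 = 7.7500.
Prior odds = 8.0909/7.7500 = 1.0440, so P(H) = 1.0440/(1+1.0440) ≈ 0.51.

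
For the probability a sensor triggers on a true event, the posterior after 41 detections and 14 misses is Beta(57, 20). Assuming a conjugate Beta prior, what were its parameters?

Beta(16, 6)

Beta is conjugate to the binomial likelihood: posterior = Beta(a+s, b+f).
Subtract the data counts: 57−41=16, 20−14=6.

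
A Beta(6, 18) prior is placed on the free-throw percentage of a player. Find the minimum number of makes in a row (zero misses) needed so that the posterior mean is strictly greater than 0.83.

After k makes and 0 misses the posterior is Beta(6+k, 18), with mean (6+k)/(6+18+k).
Set (6+k)/(24+k) > 0.83 and solve: k > (0.83·24 − 6)/(1 − 0.83) = 81.882.
The smallest integer exceeding 81.882 is 82, and checking k=82: (88)/(106) = 0.8302 > 0.83.

k = 82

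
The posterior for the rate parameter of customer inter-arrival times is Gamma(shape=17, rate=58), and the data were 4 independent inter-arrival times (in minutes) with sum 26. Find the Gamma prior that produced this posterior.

Gamma(shape=13, rate=32)

Gamma–exponential conjugacy: posterior shape = α + n, posterior rate = β + Σtᵢ.
So α = 17 − 4 = 13 and β = 58 − 26 = 32.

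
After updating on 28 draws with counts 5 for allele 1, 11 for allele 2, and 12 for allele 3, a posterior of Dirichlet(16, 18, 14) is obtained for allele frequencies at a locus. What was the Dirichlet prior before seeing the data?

For a Dirichlet(α) prior with multinomial counts c, the posterior is Dirichlet(α + c) componentwise.
Subtract each count from the matching posterior parameter: 16−5=11, 18−11=7, 14−12=2.

Dirichlet(11, 7, 2)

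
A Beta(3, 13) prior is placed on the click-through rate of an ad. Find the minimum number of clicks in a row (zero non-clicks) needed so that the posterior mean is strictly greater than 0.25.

After k clicks and 0 non-clicks the posterior is Beta(3+k, 13), with mean (3+k)/(3+13+k).
Set (3+k)/(16+k) > 0.25 and solve: k > (0.25·16 − 3)/(1 − 0.25) = 1.333.
The smallest integer exceeding 1.333 is 2.

k = 2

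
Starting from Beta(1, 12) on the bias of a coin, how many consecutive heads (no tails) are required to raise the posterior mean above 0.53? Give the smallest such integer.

k = 13

After k heads and 0 tails the posterior is Beta(1+k, 12), with mean (1+k)/(1+12+k).
Set (1+k)/(13+k) > 0.53 and solve: k > (0.53·13 − 1)/(1 − 0.53) = 12.532.
The smallest integer exceeding 12.532 is 13.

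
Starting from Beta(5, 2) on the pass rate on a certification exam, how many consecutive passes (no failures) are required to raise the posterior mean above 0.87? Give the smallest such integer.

k = 9

After k passes and 0 failures the posterior is Beta(5+k, 2), with mean (5+k)/(5+2+k).
Set (5+k)/(7+k) > 0.87 and solve: k > (0.87·7 − 5)/(1 − 0.87) = 8.385.
The smallest integer exceeding 8.385 is 9.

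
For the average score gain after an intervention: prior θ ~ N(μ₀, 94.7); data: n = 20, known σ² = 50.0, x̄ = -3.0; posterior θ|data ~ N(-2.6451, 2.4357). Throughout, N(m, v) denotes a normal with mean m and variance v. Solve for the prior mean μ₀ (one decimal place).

With known observation variance, the Normal–Normal posterior has precision τ_n = τ₀ + n/σ² and mean μ_n = (τ₀μ₀ + (n/σ²)x̄)/τ_n.
Here τ₀ = 1/94.7 = 0.010560 and τ_data = 20/50.0 = 0.400000, so τ_n = 0.410560.
Rearranging for μ₀: μ₀ = (μ_n·τ_n − τ_data·x̄)/τ₀ = (-2.6451·0.410560 − 0.400000·-3.0) / 0.010560 = 0.114028/0.010560 ≈ 10.8.

μ₀ = 10.8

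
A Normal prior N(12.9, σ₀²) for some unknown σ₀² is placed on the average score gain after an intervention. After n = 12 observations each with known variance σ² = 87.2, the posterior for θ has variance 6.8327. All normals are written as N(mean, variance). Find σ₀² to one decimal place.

σ₀² = 114.4

Posterior precision equals prior precision plus data precision: 1/σ_n² = 1/σ₀² + n/σ².
So 1/σ₀² = 1/6.8327 − 12/87.2 = 0.146355 − 0.137615 = 0.008740.
Hence σ₀² = 1/0.008740 ≈ 114.4.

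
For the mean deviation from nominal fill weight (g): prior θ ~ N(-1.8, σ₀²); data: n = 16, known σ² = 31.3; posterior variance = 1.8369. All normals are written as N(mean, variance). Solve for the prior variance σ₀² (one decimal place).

For the Normal–Normal model with known σ², precisions add: τ_n = τ₀ + n/σ².
So 1/σ₀² = 1/1.8369 − 16/31.3 = 0.544395 − 0.511182 = 0.033213.
Hence σ₀² = 1/0.033213 ≈ 30.1.

σ₀² = 30.1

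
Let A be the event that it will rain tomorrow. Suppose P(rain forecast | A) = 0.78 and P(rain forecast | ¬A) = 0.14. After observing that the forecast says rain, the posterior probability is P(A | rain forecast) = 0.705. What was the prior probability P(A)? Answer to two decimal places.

P(A) = 0.30

In odds form, posterior odds = prior odds × likelihood ratio, so prior odds = posterior odds ÷ LR.
Posterior odds = 0.705/(1−0.705) = 2.3898. LR = 0.78/0.14 = 5.5714.
Prior odds = 2.3898/5.5714 = 0.4289, so P(A) = 0.4289/(1+0.4289) ≈ 0.30.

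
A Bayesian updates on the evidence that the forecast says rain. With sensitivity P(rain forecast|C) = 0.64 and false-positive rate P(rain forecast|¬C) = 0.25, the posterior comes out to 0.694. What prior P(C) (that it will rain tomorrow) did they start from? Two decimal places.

Bayes' rule in odds form gives O(C|E) = O(C)·[P(E|C)/P(E|¬C)], hence O(C) = O(C|E)/LR.
Posterior odds = 0.694/(1−0.694) = 2.2680. LR = 0.64/0.25 = 2.5600.
Prior odds = 2.2680/2.5600 = 0.8859, so P(C) = 0.8859/(1+0.8859) ≈ 0.47.

P(C) = 0.47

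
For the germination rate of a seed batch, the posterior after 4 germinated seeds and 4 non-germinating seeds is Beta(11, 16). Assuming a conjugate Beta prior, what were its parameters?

A Beta(α, β) prior with s successes and f failures in binomial data gives a Beta(α+s, β+f) posterior.
So α = 11 − 4 = 7 and β = 16 − 4 = 12.

Beta(7, 12)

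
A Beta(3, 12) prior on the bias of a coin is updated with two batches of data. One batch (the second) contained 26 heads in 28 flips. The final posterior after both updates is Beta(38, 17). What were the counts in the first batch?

9 heads and 3 tails

Because Beta–binomial updating is additive in the counts, the combined data contributed (α_post−α_prior, β_post−β_prior) successes and failures.
Total across both batches: 38−3=35 heads, 17−12=5 tails.
Subtract the second batch: 35−26=9 heads and 5−2=3 tails.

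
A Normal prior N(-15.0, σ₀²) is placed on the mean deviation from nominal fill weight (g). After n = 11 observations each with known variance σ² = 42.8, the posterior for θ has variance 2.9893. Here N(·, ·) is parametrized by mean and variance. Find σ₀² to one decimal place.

σ₀² = 12.9

For the Normal–Normal model with known σ², precisions add: τ_n = τ₀ + n/σ².
So 1/σ₀² = 1/2.9893 − 11/42.8 = 0.334526 − 0.257009 = 0.077517.
Hence σ₀² = 1/0.077517 ≈ 12.9.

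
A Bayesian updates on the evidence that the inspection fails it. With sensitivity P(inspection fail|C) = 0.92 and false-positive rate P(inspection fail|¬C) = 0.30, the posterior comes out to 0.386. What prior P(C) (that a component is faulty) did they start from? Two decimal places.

In odds form, posterior odds = prior odds × likelihood ratio, so prior odds = posterior odds ÷ LR.
Posterior odds = 0.386/(1−0.386) = 0.6287. LR = 0.92/0.30 = 3.0667.
Prior odds = 0.6287/3.0667 = 0.2050, so P(C) = 0.2050/(1+0.2050) ≈ 0.17.

P(C) = 0.17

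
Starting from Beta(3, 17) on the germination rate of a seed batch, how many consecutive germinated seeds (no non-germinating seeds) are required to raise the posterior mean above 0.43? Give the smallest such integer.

After k germinated seeds and 0 non-germinating seeds the posterior is Beta(3+k, 17), with mean (3+k)/(3+17+k).
Set (3+k)/(20+k) > 0.43 and solve: k > (0.43·20 − 3)/(1 − 0.43) = 9.825.
The smallest integer exceeding 9.825 is 10, and checking k=10: (13)/(30) = 0.4333 > 0.43.

k = 10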